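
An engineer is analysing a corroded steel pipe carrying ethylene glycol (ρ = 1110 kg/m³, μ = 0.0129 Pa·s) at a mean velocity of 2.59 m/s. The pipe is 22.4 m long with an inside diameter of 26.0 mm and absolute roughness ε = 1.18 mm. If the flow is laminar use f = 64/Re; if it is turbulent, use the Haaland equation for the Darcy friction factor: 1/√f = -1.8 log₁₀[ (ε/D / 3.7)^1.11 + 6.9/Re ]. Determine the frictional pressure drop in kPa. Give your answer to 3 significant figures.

Reynolds number Re = ρVD/μ = 1110 · 2.59 · 0.026 / 0.0129 = 5794.
Re > 4000 → turbulent. Relative roughness ε/D = 0.00118/0.026 = 0.0454. Haaland: 1/√f = -1.8 log₁₀[(0.0454/3.7)^1.11 + 6.9/5794] = -1.8 log₁₀[0.00756 + 0.00119] = 3.704, so f = 0.07287.
Darcy-Weisbach: ΔP = f(L/D)(ρV²/2) = 0.07287·(22.4/0.026)·(1110·2.59²/2) = 0.07287·861.5·3723 = 2.337e+05 Pa.
ΔP = 2.337e+05 Pa = 234 kPa.

ΔP ≈ 234 kPa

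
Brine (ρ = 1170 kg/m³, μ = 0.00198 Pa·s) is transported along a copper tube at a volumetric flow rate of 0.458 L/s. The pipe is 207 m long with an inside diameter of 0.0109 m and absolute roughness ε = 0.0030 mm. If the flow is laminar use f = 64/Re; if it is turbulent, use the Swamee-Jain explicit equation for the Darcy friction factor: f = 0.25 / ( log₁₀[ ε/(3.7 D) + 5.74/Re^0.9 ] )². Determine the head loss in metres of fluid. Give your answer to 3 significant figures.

h_f ≈ 558 m

Q = 0.458 L/s = 0.458/1000 = 0.000458 m³/s.
Cross-sectional area A = πD²/4 = π(0.0109)²/4 = 9.331e-05 m²; mean velocity V = Q/A = 0.000458/9.331e-05 = 4.908 m/s.
Reynolds number Re = ρVD/μ = 1170 · 4.908 · 0.0109 / 0.00198 = 3.161e+04.
Re > 4000 → turbulent. Relative roughness ε/D = 3e-06/0.0109 = 0.000275. Swamee-Jain: f = 0.25/(log₁₀[0.000275/3.7 + 5.74/3.161e+04^0.9])² = 0.25/(log₁₀[7.44e-05 + 0.000512])² = 0.25/(-3.232)² = 0.02393.
Darcy-Weisbach: ΔP = f(L/D)(ρV²/2) = 0.02393·(207/0.0109)·(1170·4.908²/2) = 0.02393·1.899e+04·1.409e+04 = 6.405e+06 Pa.
Head loss h_f = ΔP/(ρg) = 6.405e+06/(1170·9.81) = 558 m.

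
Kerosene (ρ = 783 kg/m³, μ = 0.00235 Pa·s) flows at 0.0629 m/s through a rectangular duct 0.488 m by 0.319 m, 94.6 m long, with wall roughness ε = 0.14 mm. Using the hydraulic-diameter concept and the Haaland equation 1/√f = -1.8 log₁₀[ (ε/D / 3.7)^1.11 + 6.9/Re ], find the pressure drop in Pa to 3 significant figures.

ΔP ≈ 12.6 Pa

Hydraulic diameter D_h = 4A/P = 4·(0.488·0.319)/(2·(0.488+0.319)) = 0.6227/1.614 = 0.3858 m.
Re = ρVD_h/μ = 783·0.0629·0.3858/0.00235 = 8086.
ε/D_h = 0.00014/0.3858 = 0.000363; Haaland gives 1/√f = -1.8 log₁₀[3.55e-05+0.000853] = 5.492, so f = 0.03315.
ΔP = f(L/D_h)(ρV²/2) = 0.03315·94.6/0.3858·1.549 = 12.59 Pa.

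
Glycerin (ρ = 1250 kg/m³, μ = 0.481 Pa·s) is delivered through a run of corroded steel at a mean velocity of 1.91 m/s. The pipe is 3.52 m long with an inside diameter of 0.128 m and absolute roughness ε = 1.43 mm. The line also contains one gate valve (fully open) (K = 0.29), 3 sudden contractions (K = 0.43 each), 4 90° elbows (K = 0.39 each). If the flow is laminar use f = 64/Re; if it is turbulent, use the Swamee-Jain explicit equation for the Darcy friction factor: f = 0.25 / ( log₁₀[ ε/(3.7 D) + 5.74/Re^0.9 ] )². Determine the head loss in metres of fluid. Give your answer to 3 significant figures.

h_f ≈ 1.10 m

Reynolds number Re = ρVD/μ = 1250 · 1.91 · 0.128 / 0.481 = 635.3.
Re < 2300 → laminar flow, so f = 64/Re = 64/635.3 = 0.1007 (the turbulent correlation is not needed).
Total minor-loss coefficient ΣK = 1·0.29 + 3·0.43 + 4·0.39 = 3.14.
ΔP = [f·L/D + ΣK]·(ρV²/2) = [0.1007·3.52/0.128 + 3.14]·(1250·1.91²/2) = [2.77 + 3.14]·2280 = 1.348e+04 Pa.
Head loss h_f = ΔP/(ρg) = 1.348e+04/(1250·9.81) = 1.10 m.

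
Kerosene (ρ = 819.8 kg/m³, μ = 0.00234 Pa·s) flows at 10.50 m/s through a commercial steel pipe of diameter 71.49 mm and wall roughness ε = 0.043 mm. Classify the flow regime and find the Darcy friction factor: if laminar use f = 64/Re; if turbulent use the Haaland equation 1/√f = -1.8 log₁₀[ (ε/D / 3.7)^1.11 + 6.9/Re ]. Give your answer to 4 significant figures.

Re = ρVD/μ = 819.8·10.5·0.07149/0.00234 = 2.63e+05.
Re > 4000 → turbulent. ε/D = 4.3e-05/0.07149 = 0.000601; Haaland: 1/√f = -1.8 log₁₀[6.23e-05 + 2.62e-05] = 7.295, so f = 0.01879.

f ≈ 0.01879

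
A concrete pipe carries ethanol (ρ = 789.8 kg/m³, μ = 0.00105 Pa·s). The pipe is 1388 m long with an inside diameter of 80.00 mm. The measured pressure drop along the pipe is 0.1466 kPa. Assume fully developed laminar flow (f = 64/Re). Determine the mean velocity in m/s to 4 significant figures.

V ≈ 0.02012 m/s

For laminar flow, f = 64/Re with Re = ρVD/μ, so Darcy-Weisbach reduces to ΔP = 32μLV/D². Solving for V: V = ΔP·D²/(32μL) = 146.6·(0.08)²/(32·0.00105·1388) = 0.02012 m/s.
Check: Re = ρVD/μ = 789.8·0.02012·0.08/0.00105 = 1211 < 2300, so the laminar assumption holds.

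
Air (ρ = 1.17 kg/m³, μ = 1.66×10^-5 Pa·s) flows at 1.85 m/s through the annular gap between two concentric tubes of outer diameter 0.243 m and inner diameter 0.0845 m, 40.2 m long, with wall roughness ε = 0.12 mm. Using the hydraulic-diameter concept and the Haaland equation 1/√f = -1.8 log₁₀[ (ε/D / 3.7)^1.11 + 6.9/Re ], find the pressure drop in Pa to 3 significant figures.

ΔP ≈ 13.7 Pa

Hydraulic diameter D_h = 4A/P = D_o - D_i = 0.243 - 0.0845 = 0.1585 m.
Re = ρVD_h/μ = 1.17·1.85·0.1585/1.66e-05 = 2.067e+04.
ε/D_h = 0.00012/0.1585 = 0.000757; Haaland gives 1/√f = -1.8 log₁₀[8.04e-05+0.000334] = 6.089, so f = 0.02697.
ΔP = f(L/D_h)(ρV²/2) = 0.02697·40.2/0.1585·2.002 = 13.7 Pa.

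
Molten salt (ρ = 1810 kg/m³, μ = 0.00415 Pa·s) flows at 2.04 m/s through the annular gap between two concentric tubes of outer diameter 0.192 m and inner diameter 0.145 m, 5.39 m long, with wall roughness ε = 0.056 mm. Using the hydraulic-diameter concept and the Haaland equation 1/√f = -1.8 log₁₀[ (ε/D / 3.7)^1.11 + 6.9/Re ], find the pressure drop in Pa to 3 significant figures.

Hydraulic diameter D_h = 4A/P = D_o - D_i = 0.192 - 0.145 = 0.047 m.
Re = ρVD_h/μ = 1810·2.04·0.047/0.00415 = 4.182e+04.
ε/D_h = 5.6e-05/0.047 = 0.00119; Haaland gives 1/√f = -1.8 log₁₀[0.000133+0.000165] = 6.346, so f = 0.02483.
ΔP = f(L/D_h)(ρV²/2) = 0.02483·5.39/0.047·3766 = 1.072e+04 Pa.

ΔP ≈ 10700 Pa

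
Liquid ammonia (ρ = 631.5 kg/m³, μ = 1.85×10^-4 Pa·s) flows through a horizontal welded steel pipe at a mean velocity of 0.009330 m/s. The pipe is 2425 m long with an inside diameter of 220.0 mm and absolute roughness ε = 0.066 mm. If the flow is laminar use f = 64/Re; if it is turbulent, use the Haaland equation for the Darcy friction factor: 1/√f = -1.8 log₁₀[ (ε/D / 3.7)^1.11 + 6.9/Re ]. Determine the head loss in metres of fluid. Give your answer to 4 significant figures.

h_f ≈ 0.001684 m

Reynolds number Re = ρVD/μ = 631.5 · 0.00933 · 0.22 / 0.000185 = 7007.
Re > 4000 → turbulent. Relative roughness ε/D = 6.6e-05/0.22 = 0.0003. Haaland: 1/√f = -1.8 log₁₀[(0.0003/3.7)^1.11 + 6.9/7007] = -1.8 log₁₀[2.88e-05 + 0.000985] = 5.389, so f = 0.03443.
Darcy-Weisbach: ΔP = f(L/D)(ρV²/2) = 0.03443·(2425/0.22)·(631.5·0.00933²/2) = 0.03443·1.102e+04·0.02749 = 10.43 Pa.
Head loss h_f = ΔP/(ρg) = 10.43/(631.5·9.81) = 0.001684 m.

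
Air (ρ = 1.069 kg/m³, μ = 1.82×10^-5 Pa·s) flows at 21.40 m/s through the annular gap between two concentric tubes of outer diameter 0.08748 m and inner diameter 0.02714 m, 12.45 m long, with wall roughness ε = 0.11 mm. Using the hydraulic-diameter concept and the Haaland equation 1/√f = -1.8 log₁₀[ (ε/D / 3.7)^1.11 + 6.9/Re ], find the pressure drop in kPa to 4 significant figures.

Hydraulic diameter D_h = 4A/P = D_o - D_i = 0.08748 - 0.02714 = 0.06034 m.
Re = ρVD_h/μ = 1.069·21.4·0.06034/1.82e-05 = 7.584e+04.
ε/D_h = 0.00011/0.06034 = 0.00182; Haaland gives 1/√f = -1.8 log₁₀[0.000213+9.1e-05] = 6.33, so f = 0.02495.
ΔP = f(L/D_h)(ρV²/2) = 0.02495·12.45/0.06034·244.8 = 1260 Pa.
ΔP = 1.260 kPa.

ΔP ≈ 1.260 kPa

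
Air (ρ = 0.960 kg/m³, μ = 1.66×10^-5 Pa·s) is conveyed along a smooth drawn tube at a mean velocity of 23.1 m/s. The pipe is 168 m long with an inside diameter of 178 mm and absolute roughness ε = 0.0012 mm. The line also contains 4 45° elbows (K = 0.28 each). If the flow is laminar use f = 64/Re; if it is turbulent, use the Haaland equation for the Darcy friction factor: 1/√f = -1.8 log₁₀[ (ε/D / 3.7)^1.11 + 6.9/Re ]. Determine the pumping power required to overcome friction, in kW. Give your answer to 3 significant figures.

Reynolds number Re = ρVD/μ = 0.96 · 23.1 · 0.178 / 1.66e-05 = 2.378e+05.
Re > 4000 → turbulent. Relative roughness ε/D = 1.2e-06/0.178 = 6.74e-06. Haaland: 1/√f = -1.8 log₁₀[(6.74e-06/3.7)^1.11 + 6.9/2.378e+05] = -1.8 log₁₀[4.26e-07 + 2.9e-05] = 8.156, so f = 0.01503.
Total minor-loss coefficient ΣK = 4·0.28 = 1.12.
ΔP = [f·L/D + ΣK]·(ρV²/2) = [0.01503·168/0.178 + 1.12]·(0.96·23.1²/2) = [14.19 + 1.12]·256.1 = 3921 Pa.
Q = V·A = 23.1·0.02488 = 0.5748 m³/s.
Pumping power P = QΔP = 0.5748·3921 = 2254 W = 2.25 kW.

P ≈ 2.25 kW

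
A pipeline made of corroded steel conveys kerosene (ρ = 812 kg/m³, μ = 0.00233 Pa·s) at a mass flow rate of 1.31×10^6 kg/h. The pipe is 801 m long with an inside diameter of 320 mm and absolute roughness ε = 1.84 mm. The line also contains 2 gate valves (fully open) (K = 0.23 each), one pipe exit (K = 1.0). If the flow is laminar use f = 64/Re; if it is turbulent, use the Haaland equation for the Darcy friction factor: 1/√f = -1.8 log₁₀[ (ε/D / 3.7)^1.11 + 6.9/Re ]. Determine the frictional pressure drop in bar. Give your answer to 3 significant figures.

ΔP ≈ 10.2 bar

ṁ = 1.31×10^6 kg/h = 1.31×10^6/3600 = 363.9 kg/s.
A = πD²/4 = π(0.32)²/4 = 0.08042 m²; mean velocity V = ṁ/(ρA) = 363.9/(812 · 0.08042) = 5.572 m/s.
Reynolds number Re = ρVD/μ = 812 · 5.572 · 0.32 / 0.00233 = 6.214e+05.
Re > 4000 → turbulent. Relative roughness ε/D = 0.00184/0.32 = 0.00575. Haaland: 1/√f = -1.8 log₁₀[(0.00575/3.7)^1.11 + 6.9/6.214e+05] = -1.8 log₁₀[0.000763 + 1.11e-05] = 5.6, so f = 0.03189.
Total minor-loss coefficient ΣK = 2·0.23 + 1·1 = 1.46.
ΔP = [f·L/D + ΣK]·(ρV²/2) = [0.03189·801/0.32 + 1.46]·(812·5.572²/2) = [79.81 + 1.46]·1.261e+04 = 1.025e+06 Pa.
ΔP = 1.025e+06 Pa = 10.2 bar.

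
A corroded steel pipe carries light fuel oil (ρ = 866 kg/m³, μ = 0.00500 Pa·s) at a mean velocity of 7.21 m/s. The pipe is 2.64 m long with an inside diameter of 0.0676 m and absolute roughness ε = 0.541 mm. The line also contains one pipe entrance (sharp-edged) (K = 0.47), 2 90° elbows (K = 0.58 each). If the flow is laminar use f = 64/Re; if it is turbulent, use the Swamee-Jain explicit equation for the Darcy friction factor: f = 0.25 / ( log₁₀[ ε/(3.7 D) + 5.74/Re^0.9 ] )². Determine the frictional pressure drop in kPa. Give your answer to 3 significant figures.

ΔP ≈ 68.6 kPa

Reynolds number Re = ρVD/μ = 866 · 7.21 · 0.0676 / 0.005 = 8.442e+04.
Re > 4000 → turbulent. Relative roughness ε/D = 0.000541/0.0676 = 0.008. Swamee-Jain: f = 0.25/(log₁₀[0.008/3.7 + 5.74/8.442e+04^0.9])² = 0.25/(log₁₀[0.00216 + 0.000211])² = 0.25/(-2.624)² = 0.0363.
Total minor-loss coefficient ΣK = 1·0.47 + 2·0.58 = 1.63.
ΔP = [f·L/D + ΣK]·(ρV²/2) = [0.0363·2.64/0.0676 + 1.63]·(866·7.21²/2) = [1.417 + 1.63]·2.251e+04 = 6.86e+04 Pa.
ΔP = 6.86e+04 Pa = 68.6 kPa.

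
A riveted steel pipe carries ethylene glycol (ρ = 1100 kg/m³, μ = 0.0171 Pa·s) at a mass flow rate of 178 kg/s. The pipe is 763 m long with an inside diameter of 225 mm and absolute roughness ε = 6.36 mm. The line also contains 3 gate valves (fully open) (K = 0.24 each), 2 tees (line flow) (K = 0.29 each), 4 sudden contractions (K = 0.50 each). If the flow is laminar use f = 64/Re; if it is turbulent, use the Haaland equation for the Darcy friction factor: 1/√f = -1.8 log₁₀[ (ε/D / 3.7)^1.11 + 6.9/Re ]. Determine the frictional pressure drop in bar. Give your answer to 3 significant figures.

ΔP ≈ 17.7 bar

A = πD²/4 = π(0.225)²/4 = 0.03976 m²; mean velocity V = ṁ/(ρA) = 178/(1100 · 0.03976) = 4.07 m/s.
Reynolds number Re = ρVD/μ = 1100 · 4.07 · 0.225 / 0.0171 = 5.89e+04.
Re > 4000 → turbulent. Relative roughness ε/D = 0.00636/0.225 = 0.0283. Haaland: 1/√f = -1.8 log₁₀[(0.0283/3.7)^1.11 + 6.9/5.89e+04] = -1.8 log₁₀[0.00447 + 0.000117] = 4.209, so f = 0.05644.
Total minor-loss coefficient ΣK = 3·0.24 + 2·0.29 + 4·0.5 = 3.3.
ΔP = [f·L/D + ΣK]·(ρV²/2) = [0.05644·763/0.225 + 3.3]·(1100·4.07²/2) = [191.4 + 3.3]·9110 = 1.774e+06 Pa.
ΔP = 1.774e+06 Pa = 17.7 bar.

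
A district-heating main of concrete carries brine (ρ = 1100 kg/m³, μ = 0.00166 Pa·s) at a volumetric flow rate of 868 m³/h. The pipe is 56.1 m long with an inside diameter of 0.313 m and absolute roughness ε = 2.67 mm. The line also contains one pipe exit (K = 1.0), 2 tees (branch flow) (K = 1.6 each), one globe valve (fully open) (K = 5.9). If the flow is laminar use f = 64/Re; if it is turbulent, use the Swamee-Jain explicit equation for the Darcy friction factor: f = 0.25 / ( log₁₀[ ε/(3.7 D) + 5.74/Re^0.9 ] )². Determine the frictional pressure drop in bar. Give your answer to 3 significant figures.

ΔP ≈ 0.895 bar

Q = 868 m³/h = 868/3600 = 0.2411 m³/s.
Cross-sectional area A = πD²/4 = π(0.313)²/4 = 0.07694 m²; mean velocity V = Q/A = 0.2411/0.07694 = 3.134 m/s.
Reynolds number Re = ρVD/μ = 1100 · 3.134 · 0.313 / 0.00166 = 6.499e+05.
Re > 4000 → turbulent. Relative roughness ε/D = 0.00267/0.313 = 0.00853. Swamee-Jain: f = 0.25/(log₁₀[0.00853/3.7 + 5.74/6.499e+05^0.9])² = 0.25/(log₁₀[0.00231 + 3.37e-05])² = 0.25/(-2.631)² = 0.03612.
Total minor-loss coefficient ΣK = 1·1 + 2·1.6 + 1·5.9 = 10.1.
ΔP = [f·L/D + ΣK]·(ρV²/2) = [0.03612·56.1/0.313 + 10.1]·(1100·3.134²/2) = [6.473 + 10.1]·5401 = 8.951e+04 Pa.
ΔP = 8.951e+04 Pa = 0.895 bar.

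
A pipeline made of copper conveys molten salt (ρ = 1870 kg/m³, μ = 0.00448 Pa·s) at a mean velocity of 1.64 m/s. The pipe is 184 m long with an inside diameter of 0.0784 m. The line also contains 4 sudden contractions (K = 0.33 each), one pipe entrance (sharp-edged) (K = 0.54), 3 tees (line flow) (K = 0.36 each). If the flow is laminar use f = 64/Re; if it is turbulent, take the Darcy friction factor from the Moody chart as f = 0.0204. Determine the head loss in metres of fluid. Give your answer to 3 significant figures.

Reynolds number Re = ρVD/μ = 1870 · 1.64 · 0.0784 / 0.00448 = 5.367e+04.
Re > 4000 → turbulent; use the Moody-chart value f = 0.0204.
Total minor-loss coefficient ΣK = 4·0.33 + 1·0.54 + 3·0.36 = 2.94.
ΔP = [f·L/D + ΣK]·(ρV²/2) = [0.0204·184/0.0784 + 2.94]·(1870·1.64²/2) = [47.88 + 2.94]·2515 = 1.278e+05 Pa.
Head loss h_f = ΔP/(ρg) = 1.278e+05/(1870·9.81) = 6.97 m.

h_f ≈ 6.97 m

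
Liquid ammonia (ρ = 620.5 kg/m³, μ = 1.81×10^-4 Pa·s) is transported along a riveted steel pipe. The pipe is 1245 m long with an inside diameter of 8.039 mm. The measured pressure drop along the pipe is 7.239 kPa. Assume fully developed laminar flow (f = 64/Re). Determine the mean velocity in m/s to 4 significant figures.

For laminar flow, f = 64/Re with Re = ρVD/μ, so Darcy-Weisbach reduces to ΔP = 32μLV/D². Solving for V: V = ΔP·D²/(32μL) = 7239·(0.008039)²/(32·0.000181·1245) = 0.06488 m/s.
Check: Re = ρVD/μ = 620.5·0.06488·0.008039/0.000181 = 1788 < 2300, so the laminar assumption holds.

V ≈ 0.06488 m/s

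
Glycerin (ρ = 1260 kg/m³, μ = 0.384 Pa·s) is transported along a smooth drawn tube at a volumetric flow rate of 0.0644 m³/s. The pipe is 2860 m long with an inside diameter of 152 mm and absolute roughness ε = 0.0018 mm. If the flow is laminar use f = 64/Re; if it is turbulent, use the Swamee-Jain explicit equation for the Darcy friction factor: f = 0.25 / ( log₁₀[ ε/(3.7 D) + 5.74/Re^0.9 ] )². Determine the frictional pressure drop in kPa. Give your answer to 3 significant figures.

ΔP ≈ 5400 kPa

Cross-sectional area A = πD²/4 = π(0.152)²/4 = 0.01815 m²; mean velocity V = Q/A = 0.0644/0.01815 = 3.549 m/s.
Reynolds number Re = ρVD/μ = 1260 · 3.549 · 0.152 / 0.384 = 1770.
Re < 2300 → laminar flow, so f = 64/Re = 64/1770 = 0.03616 (the turbulent correlation is not needed).
Darcy-Weisbach: ΔP = f(L/D)(ρV²/2) = 0.03616·(2860/0.152)·(1260·3.549²/2) = 0.03616·1.882e+04·7935 = 5.398e+06 Pa.
ΔP = 5.398e+06 Pa = 5400 kPa.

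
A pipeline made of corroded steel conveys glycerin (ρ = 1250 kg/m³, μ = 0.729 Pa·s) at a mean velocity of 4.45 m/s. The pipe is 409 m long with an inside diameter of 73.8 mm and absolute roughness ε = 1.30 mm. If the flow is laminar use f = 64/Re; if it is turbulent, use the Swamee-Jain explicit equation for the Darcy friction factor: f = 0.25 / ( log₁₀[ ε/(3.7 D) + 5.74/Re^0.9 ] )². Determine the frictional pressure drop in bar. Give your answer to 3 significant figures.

Reynolds number Re = ρVD/μ = 1250 · 4.45 · 0.0738 / 0.729 = 563.1.
Re < 2300 → laminar flow, so f = 64/Re = 64/563.1 = 0.1137 (the turbulent correlation is not needed).
Darcy-Weisbach: ΔP = f(L/D)(ρV²/2) = 0.1137·(409/0.0738)·(1250·4.45²/2) = 0.1137·5542·1.238e+04 = 7.796e+06 Pa.
ΔP = 7.796e+06 Pa = 78.0 bar.

ΔP ≈ 78.0 bar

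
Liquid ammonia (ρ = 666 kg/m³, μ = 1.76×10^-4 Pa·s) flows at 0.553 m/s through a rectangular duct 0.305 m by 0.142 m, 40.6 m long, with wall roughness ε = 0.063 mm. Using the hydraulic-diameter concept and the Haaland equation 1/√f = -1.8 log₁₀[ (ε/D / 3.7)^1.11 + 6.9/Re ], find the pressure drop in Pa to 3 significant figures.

ΔP ≈ 354 Pa

Hydraulic diameter D_h = 4A/P = 4·(0.305·0.142)/(2·(0.305+0.142)) = 0.1732/0.894 = 0.1938 m.
Re = ρVD_h/μ = 666·0.553·0.1938/0.000176 = 4.055e+05.
ε/D_h = 6.3e-05/0.1938 = 0.000325; Haaland gives 1/√f = -1.8 log₁₀[3.15e-05+1.7e-05] = 7.766, so f = 0.01658.
ΔP = f(L/D_h)(ρV²/2) = 0.01658·40.6/0.1938·101.8 = 353.7 Pa.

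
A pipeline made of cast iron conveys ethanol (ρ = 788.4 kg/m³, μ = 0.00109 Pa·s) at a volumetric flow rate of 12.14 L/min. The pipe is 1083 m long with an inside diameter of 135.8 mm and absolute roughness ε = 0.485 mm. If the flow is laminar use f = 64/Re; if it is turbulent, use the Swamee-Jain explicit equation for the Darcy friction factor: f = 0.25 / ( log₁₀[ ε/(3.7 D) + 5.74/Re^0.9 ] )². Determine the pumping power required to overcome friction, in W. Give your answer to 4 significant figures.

Q = 12.14 L/min = 12.14/60000 = 0.0002023 m³/s.
Cross-sectional area A = πD²/4 = π(0.1358)²/4 = 0.01448 m²; mean velocity V = Q/A = 0.0002023/0.01448 = 0.01397 m/s.
Reynolds number Re = ρVD/μ = 788.4 · 0.01397 · 0.1358 / 0.00109 = 1372.
Re < 2300 → laminar flow, so f = 64/Re = 64/1372 = 0.04664 (the turbulent correlation is not needed).
Darcy-Weisbach: ΔP = f(L/D)(ρV²/2) = 0.04664·(1083/0.1358)·(788.4·0.01397²/2) = 0.04664·7975·0.07693 = 28.61 Pa.
Pumping power P = QΔP = 0.0002023·28.61 = 0.0057896 W = 0.005790 W.

P ≈ 0.005790 W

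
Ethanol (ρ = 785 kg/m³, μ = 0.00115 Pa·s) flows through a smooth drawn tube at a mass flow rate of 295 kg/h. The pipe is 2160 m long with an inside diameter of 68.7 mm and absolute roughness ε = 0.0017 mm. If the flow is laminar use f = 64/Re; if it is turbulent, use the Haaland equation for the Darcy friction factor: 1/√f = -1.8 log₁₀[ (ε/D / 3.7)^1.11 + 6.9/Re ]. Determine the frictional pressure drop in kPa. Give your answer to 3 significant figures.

ṁ = 295 kg/h = 295/3600 = 0.08194 kg/s.
A = πD²/4 = π(0.0687)²/4 = 0.003707 m²; mean velocity V = ṁ/(ρA) = 0.08194/(785 · 0.003707) = 0.02816 m/s.
Reynolds number Re = ρVD/μ = 785 · 0.02816 · 0.0687 / 0.00115 = 1321.
Re < 2300 → laminar flow, so f = 64/Re = 64/1321 = 0.04846 (the turbulent correlation is not needed).
Darcy-Weisbach: ΔP = f(L/D)(ρV²/2) = 0.04846·(2160/0.0687)·(785·0.02816²/2) = 0.04846·3.144e+04·0.3113 = 474.3 Pa.
ΔP = 474.3 Pa = 0.474 kPa.

ΔP ≈ 0.474 kPa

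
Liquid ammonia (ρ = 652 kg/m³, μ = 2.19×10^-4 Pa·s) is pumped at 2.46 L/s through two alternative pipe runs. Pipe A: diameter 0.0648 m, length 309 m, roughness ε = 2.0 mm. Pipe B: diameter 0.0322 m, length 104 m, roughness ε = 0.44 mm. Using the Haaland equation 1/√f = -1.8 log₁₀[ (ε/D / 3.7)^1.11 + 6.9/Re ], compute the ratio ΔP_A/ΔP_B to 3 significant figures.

Pipe A: V = Q/A = 0.00246/0.003298 = 0.7459 m/s; Re = 1.439e+05; ε/D = 0.0309; Haaland → f = 0.05818; ΔP_A = f(L/D)(ρV²/2) = 5.032e+04 Pa.
Pipe B: V = Q/A = 0.00246/0.0008143 = 3.021 m/s; Re = 2.896e+05; ε/D = 0.0137; Haaland → f = 0.04249; ΔP_B = f(L/D)(ρV²/2) = 4.083e+05 Pa.
ΔP_A/ΔP_B = 5.032e+04/4.083e+05 = 0.123.

ΔP_A/ΔP_B ≈ 0.123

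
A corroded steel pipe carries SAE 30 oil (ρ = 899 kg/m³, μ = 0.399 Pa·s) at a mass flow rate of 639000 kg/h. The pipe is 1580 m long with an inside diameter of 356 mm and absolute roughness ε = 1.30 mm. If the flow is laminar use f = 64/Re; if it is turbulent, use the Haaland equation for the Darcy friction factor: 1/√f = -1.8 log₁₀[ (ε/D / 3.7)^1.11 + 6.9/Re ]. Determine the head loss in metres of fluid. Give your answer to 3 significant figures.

ṁ = 639000 kg/h = 639000/3600 = 177.5 kg/s.
A = πD²/4 = π(0.356)²/4 = 0.09954 m²; mean velocity V = ṁ/(ρA) = 177.5/(899 · 0.09954) = 1.984 m/s.
Reynolds number Re = ρVD/μ = 899 · 1.984 · 0.356 / 0.399 = 1591.
Re < 2300 → laminar flow, so f = 64/Re = 64/1591 = 0.04022 (the turbulent correlation is not needed).
Darcy-Weisbach: ΔP = f(L/D)(ρV²/2) = 0.04022·(1580/0.356)·(899·1.984²/2) = 0.04022·4438·1769 = 3.157e+05 Pa.
Head loss h_f = ΔP/(ρg) = 3.157e+05/(899·9.81) = 35.8 m.

h_f ≈ 35.8 m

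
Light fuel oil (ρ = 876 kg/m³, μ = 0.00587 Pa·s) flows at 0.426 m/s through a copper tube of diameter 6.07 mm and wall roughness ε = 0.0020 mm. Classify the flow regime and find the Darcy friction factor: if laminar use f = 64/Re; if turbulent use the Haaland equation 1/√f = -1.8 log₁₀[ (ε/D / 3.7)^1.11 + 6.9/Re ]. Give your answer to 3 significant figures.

Re = ρVD/μ = 876·0.426·0.00607/0.00587 = 385.9.
Re < 2300 → laminar, so f = 64/Re = 0.1659 (roughness is irrelevant in laminar flow).

f ≈ 0.166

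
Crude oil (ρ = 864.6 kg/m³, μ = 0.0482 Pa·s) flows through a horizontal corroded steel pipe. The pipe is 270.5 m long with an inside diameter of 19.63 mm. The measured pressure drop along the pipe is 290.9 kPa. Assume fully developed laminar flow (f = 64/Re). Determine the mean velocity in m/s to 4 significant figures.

For laminar flow, f = 64/Re with Re = ρVD/μ, so Darcy-Weisbach reduces to ΔP = 32μLV/D². Solving for V: V = ΔP·D²/(32μL) = 2.909e+05·(0.01963)²/(32·0.0482·270.5) = 0.2687 m/s.
Check: Re = ρVD/μ = 864.6·0.2687·0.01963/0.0482 = 94.6 < 2300, so the laminar assumption holds.

V ≈ 0.2687 m/s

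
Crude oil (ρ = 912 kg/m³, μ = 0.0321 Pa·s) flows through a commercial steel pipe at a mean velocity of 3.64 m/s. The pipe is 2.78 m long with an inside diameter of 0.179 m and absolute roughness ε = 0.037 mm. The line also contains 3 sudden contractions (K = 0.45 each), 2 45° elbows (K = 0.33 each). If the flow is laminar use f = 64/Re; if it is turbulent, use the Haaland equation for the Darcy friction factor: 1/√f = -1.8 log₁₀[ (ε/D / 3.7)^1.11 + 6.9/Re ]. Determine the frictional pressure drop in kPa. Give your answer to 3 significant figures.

ΔP ≈ 14.6 kPa

Reynolds number Re = ρVD/μ = 912 · 3.64 · 0.179 / 0.0321 = 1.851e+04.
Re > 4000 → turbulent. Relative roughness ε/D = 3.7e-05/0.179 = 0.000207. Haaland: 1/√f = -1.8 log₁₀[(0.000207/3.7)^1.11 + 6.9/1.851e+04] = -1.8 log₁₀[1.9e-05 + 0.000373] = 6.133, so f = 0.02659.
Total minor-loss coefficient ΣK = 3·0.45 + 2·0.33 = 2.01.
ΔP = [f·L/D + ΣK]·(ρV²/2) = [0.02659·2.78/0.179 + 2.01]·(912·3.64²/2) = [0.413 + 2.01]·6042 = 1.464e+04 Pa.
ΔP = 1.464e+04 Pa = 14.6 kPa.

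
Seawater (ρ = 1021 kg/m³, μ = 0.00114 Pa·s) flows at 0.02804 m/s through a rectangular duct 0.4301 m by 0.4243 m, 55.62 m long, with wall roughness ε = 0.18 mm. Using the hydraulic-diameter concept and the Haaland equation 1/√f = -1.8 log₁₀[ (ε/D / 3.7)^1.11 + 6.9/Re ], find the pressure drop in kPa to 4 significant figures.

Hydraulic diameter D_h = 4A/P = 4·(0.4301·0.4243)/(2·(0.4301+0.4243)) = 0.73/1.709 = 0.4272 m.
Re = ρVD_h/μ = 1021·0.02804·0.4272/0.00114 = 1.073e+04.
ε/D_h = 0.00018/0.4272 = 0.000421; Haaland gives 1/√f = -1.8 log₁₀[4.19e-05+0.000643] = 5.696, so f = 0.03083.
ΔP = f(L/D_h)(ρV²/2) = 0.03083·55.62/0.4272·0.4014 = 1.611 Pa.
ΔP = 0.001611 kPa.

ΔP ≈ 0.001611 kPa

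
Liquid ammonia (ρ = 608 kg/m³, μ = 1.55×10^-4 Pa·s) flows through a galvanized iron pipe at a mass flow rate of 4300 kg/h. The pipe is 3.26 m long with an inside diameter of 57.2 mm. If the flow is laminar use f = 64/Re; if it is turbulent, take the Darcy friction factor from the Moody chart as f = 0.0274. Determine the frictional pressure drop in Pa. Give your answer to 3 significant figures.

ΔP ≈ 277 Pa

ṁ = 4300 kg/h = 4300/3600 = 1.194 kg/s.
A = πD²/4 = π(0.0572)²/4 = 0.00257 m²; mean velocity V = ṁ/(ρA) = 1.194/(608 · 0.00257) = 0.7645 m/s.
Reynolds number Re = ρVD/μ = 608 · 0.7645 · 0.0572 / 0.000155 = 1.715e+05.
Re > 4000 → turbulent; use the Moody-chart value f = 0.0274.
Darcy-Weisbach: ΔP = f(L/D)(ρV²/2) = 0.0274·(3.26/0.0572)·(608·0.7645²/2) = 0.0274·56.99·177.7 = 277.5 Pa.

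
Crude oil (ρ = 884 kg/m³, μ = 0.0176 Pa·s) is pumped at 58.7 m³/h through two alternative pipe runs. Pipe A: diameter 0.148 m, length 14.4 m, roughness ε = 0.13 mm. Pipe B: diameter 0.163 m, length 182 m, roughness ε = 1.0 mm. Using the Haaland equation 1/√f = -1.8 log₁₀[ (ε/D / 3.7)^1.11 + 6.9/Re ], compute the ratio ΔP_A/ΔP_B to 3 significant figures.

ΔP_A/ΔP_B ≈ 0.108

Pipe A: V = Q/A = 0.01631/0.0172 = 0.9478 m/s; Re = 7046; ε/D = 0.000878; Haaland → f = 0.03501; ΔP_A = f(L/D)(ρV²/2) = 1353 Pa.
Pipe B: V = Q/A = 0.01631/0.02087 = 0.7814 m/s; Re = 6397; ε/D = 0.00613; Haaland → f = 0.04167; ΔP_B = f(L/D)(ρV²/2) = 1.256e+04 Pa.
ΔP_A/ΔP_B = 1353/1.256e+04 = 0.108.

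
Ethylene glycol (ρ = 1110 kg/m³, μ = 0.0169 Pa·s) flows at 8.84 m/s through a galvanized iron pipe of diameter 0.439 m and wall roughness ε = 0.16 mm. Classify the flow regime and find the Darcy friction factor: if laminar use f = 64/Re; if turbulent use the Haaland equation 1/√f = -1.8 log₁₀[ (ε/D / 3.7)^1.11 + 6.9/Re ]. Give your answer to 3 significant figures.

Re = ρVD/μ = 1110·8.84·0.439/0.0169 = 2.549e+05.
Re > 4000 → turbulent. ε/D = 0.00016/0.439 = 0.000364; Haaland: 1/√f = -1.8 log₁₀[3.57e-05 + 2.71e-05] = 7.564, so f = 0.01748.

f ≈ 0.0175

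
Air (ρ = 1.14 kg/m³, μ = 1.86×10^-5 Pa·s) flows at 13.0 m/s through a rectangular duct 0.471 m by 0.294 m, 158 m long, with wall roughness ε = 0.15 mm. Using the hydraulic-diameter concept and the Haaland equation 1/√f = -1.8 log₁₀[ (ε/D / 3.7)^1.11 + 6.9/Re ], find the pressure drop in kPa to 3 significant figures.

ΔP ≈ 0.740 kPa

Hydraulic diameter D_h = 4A/P = 4·(0.471·0.294)/(2·(0.471+0.294)) = 0.5539/1.53 = 0.362 m.
Re = ρVD_h/μ = 1.14·13·0.362/1.86e-05 = 2.885e+05.
ε/D_h = 0.00015/0.362 = 0.000414; Haaland gives 1/√f = -1.8 log₁₀[4.12e-05+2.39e-05] = 7.536, so f = 0.01761.
ΔP = f(L/D_h)(ρV²/2) = 0.01761·158/0.362·96.33 = 740.3 Pa.
ΔP = 0.740 kPa.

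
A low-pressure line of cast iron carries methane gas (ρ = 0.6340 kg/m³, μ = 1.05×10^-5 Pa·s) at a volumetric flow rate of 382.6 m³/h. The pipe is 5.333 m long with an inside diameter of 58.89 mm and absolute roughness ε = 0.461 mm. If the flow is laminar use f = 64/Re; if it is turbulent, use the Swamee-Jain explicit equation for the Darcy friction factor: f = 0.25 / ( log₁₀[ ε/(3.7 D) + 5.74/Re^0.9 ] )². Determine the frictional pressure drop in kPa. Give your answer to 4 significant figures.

Q = 382.6 m³/h = 382.6/3600 = 0.1063 m³/s.
Cross-sectional area A = πD²/4 = π(0.05889)²/4 = 0.002724 m²; mean velocity V = Q/A = 0.1063/0.002724 = 39.02 m/s.
Reynolds number Re = ρVD/μ = 0.634 · 39.02 · 0.05889 / 1.05e-05 = 1.387e+05.
Re > 4000 → turbulent. Relative roughness ε/D = 0.000461/0.05889 = 0.00783. Swamee-Jain: f = 0.25/(log₁₀[0.00783/3.7 + 5.74/1.387e+05^0.9])² = 0.25/(log₁₀[0.00212 + 0.000135])² = 0.25/(-2.648)² = 0.03566.
Darcy-Weisbach: ΔP = f(L/D)(ρV²/2) = 0.03566·(5.333/0.05889)·(0.634·39.02²/2) = 0.03566·90.56·482.6 = 1559 Pa.
ΔP = 1559 Pa = 1.559 kPa.

ΔP ≈ 1.559 kPa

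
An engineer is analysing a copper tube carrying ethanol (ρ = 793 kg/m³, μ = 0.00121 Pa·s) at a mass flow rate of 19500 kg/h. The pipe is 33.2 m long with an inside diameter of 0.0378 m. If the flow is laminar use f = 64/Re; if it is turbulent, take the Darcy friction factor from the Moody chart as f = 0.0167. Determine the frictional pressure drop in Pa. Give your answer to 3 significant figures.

ΔP ≈ 215000 Pa

ṁ = 19500 kg/h = 19500/3600 = 5.417 kg/s.
A = πD²/4 = π(0.0378)²/4 = 0.001122 m²; mean velocity V = ṁ/(ρA) = 5.417/(793 · 0.001122) = 6.087 m/s.
Reynolds number Re = ρVD/μ = 793 · 6.087 · 0.0378 / 0.00121 = 1.508e+05.
Re > 4000 → turbulent; use the Moody-chart value f = 0.0167.
Darcy-Weisbach: ΔP = f(L/D)(ρV²/2) = 0.0167·(33.2/0.0378)·(793·6.087²/2) = 0.0167·878.3·1.469e+04 = 2.155e+05 Pa.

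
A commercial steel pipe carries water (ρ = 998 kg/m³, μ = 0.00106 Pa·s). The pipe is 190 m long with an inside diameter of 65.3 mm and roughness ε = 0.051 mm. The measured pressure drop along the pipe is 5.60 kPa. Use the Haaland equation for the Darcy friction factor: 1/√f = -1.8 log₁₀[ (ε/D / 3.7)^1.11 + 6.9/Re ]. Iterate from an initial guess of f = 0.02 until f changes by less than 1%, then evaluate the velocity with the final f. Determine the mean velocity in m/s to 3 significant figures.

Rearranging Darcy-Weisbach: V = √(2·ΔP·D/(f·L·ρ)). With ε/D = 5.1e-05/0.0653 = 0.000781, iterate starting from f = 0.02:
  f = 0.02 → V = √(2·5600·0.0653/(0.02·190·998)) = 0.4391 m/s; Re = ρVD/μ = 2.7e+04; f → 0.02563
  f = 0.02563 → V = 0.3879 m/s; Re = 2.385e+04; f → 0.02625
  f = 0.02625 → V = 0.3833 m/s; Re = 2.357e+04; f → 0.02631
Converged (Δf/f < 1%). With the final f = 0.02631: V = √(2·5600·0.0653/(0.02631·190·998)) = 0.3829 m/s.

V ≈ 0.383 m/s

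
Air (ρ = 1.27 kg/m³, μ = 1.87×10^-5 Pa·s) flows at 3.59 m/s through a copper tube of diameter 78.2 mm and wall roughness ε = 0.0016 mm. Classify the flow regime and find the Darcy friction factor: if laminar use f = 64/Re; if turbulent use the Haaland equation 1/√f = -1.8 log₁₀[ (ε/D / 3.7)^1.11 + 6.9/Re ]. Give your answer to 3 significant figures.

f ≈ 0.0261

Re = ρVD/μ = 1.27·3.59·0.0782/1.87e-05 = 1.907e+04.
Re > 4000 → turbulent. ε/D = 1.6e-06/0.0782 = 2.05e-05; Haaland: 1/√f = -1.8 log₁₀[1.46e-06 + 0.000362] = 6.191, so f = 0.02609.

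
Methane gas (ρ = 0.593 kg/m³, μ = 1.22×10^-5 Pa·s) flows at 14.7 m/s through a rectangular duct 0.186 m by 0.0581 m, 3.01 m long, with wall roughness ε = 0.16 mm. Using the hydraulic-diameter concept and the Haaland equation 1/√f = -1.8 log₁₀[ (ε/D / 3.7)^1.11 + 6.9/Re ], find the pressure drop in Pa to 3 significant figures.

ΔP ≈ 55.0 Pa

Hydraulic diameter D_h = 4A/P = 4·(0.186·0.0581)/(2·(0.186+0.0581)) = 0.04323/0.4882 = 0.08854 m.
Re = ρVD_h/μ = 0.593·14.7·0.08854/1.22e-05 = 6.326e+04.
ε/D_h = 0.00016/0.08854 = 0.00181; Haaland gives 1/√f = -1.8 log₁₀[0.000211+0.000109] = 6.29, so f = 0.02527.
ΔP = f(L/D_h)(ρV²/2) = 0.02527·3.01/0.08854·64.07 = 55.05 Pa.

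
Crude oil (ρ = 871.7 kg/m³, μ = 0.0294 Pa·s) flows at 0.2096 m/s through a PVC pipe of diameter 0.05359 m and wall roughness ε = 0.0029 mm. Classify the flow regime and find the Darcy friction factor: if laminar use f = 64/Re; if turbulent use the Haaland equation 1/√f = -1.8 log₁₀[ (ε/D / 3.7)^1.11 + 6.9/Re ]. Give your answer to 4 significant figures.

f ≈ 0.1922

Re = ρVD/μ = 871.7·0.2096·0.05359/0.0294 = 333.
Re < 2300 → laminar, so f = 64/Re = 0.1922 (roughness is irrelevant in laminar flow).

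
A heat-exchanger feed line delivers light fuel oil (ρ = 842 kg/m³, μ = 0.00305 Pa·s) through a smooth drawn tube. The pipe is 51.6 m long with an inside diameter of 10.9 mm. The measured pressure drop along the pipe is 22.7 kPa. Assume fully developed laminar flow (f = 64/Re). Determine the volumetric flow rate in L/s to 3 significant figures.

Q ≈ 0.0500 L/s

For laminar flow, f = 64/Re with Re = ρVD/μ, so Darcy-Weisbach reduces to ΔP = 32μLV/D². Solving for V: V = ΔP·D²/(32μL) = 2.27e+04·(0.0109)²/(32·0.00305·51.6) = 0.5355 m/s.
Check: Re = ρVD/μ = 842·0.5355·0.0109/0.00305 = 1611 < 2300, so the laminar assumption holds.
Q = V·A = 0.5355·(π/4·0.0109²) = 4.997e-05 m³/s = 0.0500 L/s.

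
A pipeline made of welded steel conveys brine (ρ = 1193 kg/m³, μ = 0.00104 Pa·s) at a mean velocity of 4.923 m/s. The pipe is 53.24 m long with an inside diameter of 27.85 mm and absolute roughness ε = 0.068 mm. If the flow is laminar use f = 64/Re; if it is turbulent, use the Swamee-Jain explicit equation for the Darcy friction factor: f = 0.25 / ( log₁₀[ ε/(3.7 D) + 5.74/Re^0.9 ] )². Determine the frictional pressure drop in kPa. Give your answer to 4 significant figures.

Reynolds number Re = ρVD/μ = 1193 · 4.923 · 0.02785 / 0.00104 = 1.573e+05.
Re > 4000 → turbulent. Relative roughness ε/D = 6.8e-05/0.02785 = 0.00244. Swamee-Jain: f = 0.25/(log₁₀[0.00244/3.7 + 5.74/1.573e+05^0.9])² = 0.25/(log₁₀[0.00066 + 0.000121])² = 0.25/(-3.108)² = 0.02589.
Darcy-Weisbach: ΔP = f(L/D)(ρV²/2) = 0.02589·(53.24/0.02785)·(1193·4.923²/2) = 0.02589·1912·1.446e+04 = 7.155e+05 Pa.
ΔP = 7.155e+05 Pa = 715.5 kPa.

ΔP ≈ 715.5 kPa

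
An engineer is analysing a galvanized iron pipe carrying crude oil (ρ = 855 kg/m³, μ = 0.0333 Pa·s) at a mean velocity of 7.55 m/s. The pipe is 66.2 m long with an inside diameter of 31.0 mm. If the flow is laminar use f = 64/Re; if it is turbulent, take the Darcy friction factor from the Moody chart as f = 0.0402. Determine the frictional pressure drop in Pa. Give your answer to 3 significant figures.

ΔP ≈ 2.09×10^6 Pa

Reynolds number Re = ρVD/μ = 855 · 7.55 · 0.031 / 0.0333 = 6009.
Re > 4000 → turbulent; use the Moody-chart value f = 0.0402.
Darcy-Weisbach: ΔP = f(L/D)(ρV²/2) = 0.0402·(66.2/0.031)·(855·7.55²/2) = 0.0402·2135·2.437e+04 = 2.092e+06 Pa.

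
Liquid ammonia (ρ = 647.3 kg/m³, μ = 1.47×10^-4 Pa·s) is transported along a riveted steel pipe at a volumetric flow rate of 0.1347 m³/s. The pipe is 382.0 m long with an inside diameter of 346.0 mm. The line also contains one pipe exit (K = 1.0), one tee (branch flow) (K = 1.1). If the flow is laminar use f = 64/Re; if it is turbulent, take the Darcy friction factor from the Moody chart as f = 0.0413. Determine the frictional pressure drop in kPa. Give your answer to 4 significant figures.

Cross-sectional area A = πD²/4 = π(0.346)²/4 = 0.09402 m²; mean velocity V = Q/A = 0.1347/0.09402 = 1.433 m/s.
Reynolds number Re = ρVD/μ = 647.3 · 1.433 · 0.346 / 0.000147 = 2.183e+06.
Re > 4000 → turbulent; use the Moody-chart value f = 0.0413.
Total minor-loss coefficient ΣK = 1·1 + 1·1.1 = 2.1.
ΔP = [f·L/D + ΣK]·(ρV²/2) = [0.0413·382/0.346 + 2.1]·(647.3·1.433²/2) = [45.6 + 2.1]·664.2 = 3.168e+04 Pa.
ΔP = 3.168e+04 Pa = 31.68 kPa.

ΔP ≈ 31.68 kPa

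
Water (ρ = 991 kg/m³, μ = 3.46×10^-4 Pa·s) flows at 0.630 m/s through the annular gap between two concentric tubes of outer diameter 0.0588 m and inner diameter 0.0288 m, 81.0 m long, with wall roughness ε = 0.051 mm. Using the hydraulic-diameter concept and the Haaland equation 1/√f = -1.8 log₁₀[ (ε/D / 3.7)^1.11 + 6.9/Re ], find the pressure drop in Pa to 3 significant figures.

Hydraulic diameter D_h = 4A/P = D_o - D_i = 0.0588 - 0.0288 = 0.03 m.
Re = ρVD_h/μ = 991·0.63·0.03/0.000346 = 5.413e+04.
ε/D_h = 5.1e-05/0.03 = 0.0017; Haaland gives 1/√f = -1.8 log₁₀[0.000197+0.000127] = 6.279, so f = 0.02536.
ΔP = f(L/D_h)(ρV²/2) = 0.02536·81/0.03·196.7 = 1.347e+04 Pa.

ΔP ≈ 13500 Pa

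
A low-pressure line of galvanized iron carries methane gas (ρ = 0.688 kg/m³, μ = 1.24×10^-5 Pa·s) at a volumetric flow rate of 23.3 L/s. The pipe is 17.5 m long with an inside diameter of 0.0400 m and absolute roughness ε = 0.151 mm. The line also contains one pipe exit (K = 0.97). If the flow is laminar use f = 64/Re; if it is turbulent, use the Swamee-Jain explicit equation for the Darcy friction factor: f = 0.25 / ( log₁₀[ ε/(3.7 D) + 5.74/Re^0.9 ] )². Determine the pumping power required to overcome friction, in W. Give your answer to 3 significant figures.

P ≈ 39.9 W

Q = 23.3 L/s = 23.3/1000 = 0.0233 m³/s.
Cross-sectional area A = πD²/4 = π(0.04)²/4 = 0.001257 m²; mean velocity V = Q/A = 0.0233/0.001257 = 18.54 m/s.
Reynolds number Re = ρVD/μ = 0.688 · 18.54 · 0.04 / 1.24e-05 = 4.115e+04.
Re > 4000 → turbulent. Relative roughness ε/D = 0.000151/0.04 = 0.00377. Swamee-Jain: f = 0.25/(log₁₀[0.00377/3.7 + 5.74/4.115e+04^0.9])² = 0.25/(log₁₀[0.00102 + 0.000404])² = 0.25/(-2.847)² = 0.03085.
Total minor-loss coefficient ΣK = 1·0.97 = 0.97.
ΔP = [f·L/D + ΣK]·(ρV²/2) = [0.03085·17.5/0.04 + 0.97]·(0.688·18.54²/2) = [13.5 + 0.97]·118.3 = 1711 Pa.
Pumping power P = QΔP = 0.0233·1711 = 39.87 W = 39.9 W.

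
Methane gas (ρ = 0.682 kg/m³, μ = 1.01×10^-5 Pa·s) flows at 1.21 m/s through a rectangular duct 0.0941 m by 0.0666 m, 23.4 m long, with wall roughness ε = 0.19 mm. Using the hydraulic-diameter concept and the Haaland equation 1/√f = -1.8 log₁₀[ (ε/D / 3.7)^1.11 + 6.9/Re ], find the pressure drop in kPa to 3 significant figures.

Hydraulic diameter D_h = 4A/P = 4·(0.0941·0.0666)/(2·(0.0941+0.0666)) = 0.02507/0.3214 = 0.078 m.
Re = ρVD_h/μ = 0.682·1.21·0.078/1.01e-05 = 6373.
ε/D_h = 0.00019/0.078 = 0.00244; Haaland gives 1/√f = -1.8 log₁₀[0.000294+0.00108] = 5.15, so f = 0.0377.
ΔP = f(L/D_h)(ρV²/2) = 0.0377·23.4/0.078·0.4993 = 5.647 Pa.
ΔP = 0.00565 kPa.

ΔP ≈ 0.00565 kPa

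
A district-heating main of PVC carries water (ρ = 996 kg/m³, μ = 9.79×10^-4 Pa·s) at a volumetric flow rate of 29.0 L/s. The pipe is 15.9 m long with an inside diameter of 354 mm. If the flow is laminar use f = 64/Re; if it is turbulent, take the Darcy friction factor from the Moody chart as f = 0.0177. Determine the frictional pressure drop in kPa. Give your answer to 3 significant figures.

Q = 29.0 L/s = 29.0/1000 = 0.029 m³/s.
Cross-sectional area A = πD²/4 = π(0.354)²/4 = 0.09842 m²; mean velocity V = Q/A = 0.029/0.09842 = 0.2946 m/s.
Reynolds number Re = ρVD/μ = 996 · 0.2946 · 0.354 / 0.000979 = 1.061e+05.
Re > 4000 → turbulent; use the Moody-chart value f = 0.0177.
Darcy-Weisbach: ΔP = f(L/D)(ρV²/2) = 0.0177·(15.9/0.354)·(996·0.2946²/2) = 0.0177·44.92·43.23 = 34.37 Pa.
ΔP = 34.37 Pa = 0.0344 kPa.

ΔP ≈ 0.0344 kPa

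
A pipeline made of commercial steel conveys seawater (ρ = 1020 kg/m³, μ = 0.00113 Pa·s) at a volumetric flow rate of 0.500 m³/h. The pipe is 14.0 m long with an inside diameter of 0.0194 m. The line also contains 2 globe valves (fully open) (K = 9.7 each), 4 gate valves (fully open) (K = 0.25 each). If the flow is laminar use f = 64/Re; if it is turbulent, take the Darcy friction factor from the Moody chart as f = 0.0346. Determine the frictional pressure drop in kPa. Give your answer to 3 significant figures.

ΔP ≈ 5.11 kPa

Q = 0.500 m³/h = 0.500/3600 = 0.0001389 m³/s.
Cross-sectional area A = πD²/4 = π(0.0194)²/4 = 0.0002956 m²; mean velocity V = Q/A = 0.0001389/0.0002956 = 0.4699 m/s.
Reynolds number Re = ρVD/μ = 1020 · 0.4699 · 0.0194 / 0.00113 = 8228.
Re > 4000 → turbulent; use the Moody-chart value f = 0.0346.
Total minor-loss coefficient ΣK = 2·9.7 + 4·0.25 = 20.4.
ΔP = [f·L/D + ΣK]·(ρV²/2) = [0.0346·14/0.0194 + 20.4]·(1020·0.4699²/2) = [24.97 + 20.4]·112.6 = 5108 Pa.
ΔP = 5108 Pa = 5.11 kPa.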